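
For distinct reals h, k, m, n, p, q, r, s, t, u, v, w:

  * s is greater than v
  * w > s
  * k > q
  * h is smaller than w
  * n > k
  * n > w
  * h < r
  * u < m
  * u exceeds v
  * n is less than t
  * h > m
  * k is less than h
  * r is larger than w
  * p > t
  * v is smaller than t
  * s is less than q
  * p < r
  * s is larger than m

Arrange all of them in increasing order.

Each adjacent pair is fixed by a given relation: v < u; u < m; m < s; s < q; q < k; k < h; h < w; w < n; n < t; t < p; p < r. Chaining them end to end gives the full order.

v < u < m < s < q < k < h < w < n < t < p < r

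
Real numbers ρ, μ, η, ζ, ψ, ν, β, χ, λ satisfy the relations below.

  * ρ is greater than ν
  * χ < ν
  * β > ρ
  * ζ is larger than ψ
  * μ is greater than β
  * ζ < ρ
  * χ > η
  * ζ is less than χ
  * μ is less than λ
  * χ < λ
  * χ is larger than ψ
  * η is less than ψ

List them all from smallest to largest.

The consecutive links are each given: η < ψ; ψ < ζ; ζ < χ; χ < ν; ν < ρ; ρ < β; β < μ; μ < λ.

η < ψ < ζ < χ < ν < ρ < β < μ < λ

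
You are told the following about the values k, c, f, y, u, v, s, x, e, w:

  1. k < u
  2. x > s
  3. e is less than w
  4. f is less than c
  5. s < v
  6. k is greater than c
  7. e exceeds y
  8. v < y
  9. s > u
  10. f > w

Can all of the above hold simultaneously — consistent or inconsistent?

inconsistent

We have s < v stated directly, yet also v < y < e < w < f < c < k < u < s by chaining the others — so v < s. Contradiction.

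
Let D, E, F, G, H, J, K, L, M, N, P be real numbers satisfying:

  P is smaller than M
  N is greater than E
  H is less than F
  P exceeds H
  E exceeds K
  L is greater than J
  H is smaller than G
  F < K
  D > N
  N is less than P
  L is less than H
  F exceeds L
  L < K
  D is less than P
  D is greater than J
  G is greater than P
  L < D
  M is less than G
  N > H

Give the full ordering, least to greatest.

Nothing is placed below J, so it is least; from there J < L; L < H; H < F; F < K; K < E; E < N; N < D; D < P; P < M; M < G, each given directly.

J < L < H < F < K < E < N < D < P < M < G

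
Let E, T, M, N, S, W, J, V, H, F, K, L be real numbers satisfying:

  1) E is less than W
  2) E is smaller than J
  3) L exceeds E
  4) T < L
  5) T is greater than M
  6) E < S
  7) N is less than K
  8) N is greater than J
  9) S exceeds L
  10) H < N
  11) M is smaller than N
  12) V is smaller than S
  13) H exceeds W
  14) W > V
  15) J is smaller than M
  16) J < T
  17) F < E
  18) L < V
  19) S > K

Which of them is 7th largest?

The consecutive relations fix a unique order: F < E < J < M < T < L < V < W < H < N < K < S.
The 7th largest is L.

L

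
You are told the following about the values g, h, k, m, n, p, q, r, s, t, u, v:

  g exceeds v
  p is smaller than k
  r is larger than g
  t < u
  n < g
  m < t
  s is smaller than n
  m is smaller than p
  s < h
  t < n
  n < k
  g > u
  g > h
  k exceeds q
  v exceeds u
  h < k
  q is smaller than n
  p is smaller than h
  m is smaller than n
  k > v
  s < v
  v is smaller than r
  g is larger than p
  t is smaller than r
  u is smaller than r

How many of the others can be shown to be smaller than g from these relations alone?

9

From g the given relations immediately reach p, n, u, v, h.
From those, q, m, s, t — 9 in total.
Nothing else is reachable below g; 9 in all.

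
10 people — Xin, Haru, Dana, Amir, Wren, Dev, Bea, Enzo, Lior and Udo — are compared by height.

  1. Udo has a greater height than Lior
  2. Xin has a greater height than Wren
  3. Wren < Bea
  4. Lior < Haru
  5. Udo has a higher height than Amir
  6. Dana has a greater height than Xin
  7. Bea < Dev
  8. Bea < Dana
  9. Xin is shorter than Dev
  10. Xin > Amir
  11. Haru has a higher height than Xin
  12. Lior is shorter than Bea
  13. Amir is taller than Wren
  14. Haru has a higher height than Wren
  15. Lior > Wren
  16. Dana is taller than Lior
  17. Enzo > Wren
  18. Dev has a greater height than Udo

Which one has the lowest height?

Chaining upward from Wren: directly above it, Amir, Lior, Xin, Bea, Enzo, Haru; then Udo, Dana, Dev.
That covers every other element, and nothing is given below Wren, so Wren is the lowest height.

Wren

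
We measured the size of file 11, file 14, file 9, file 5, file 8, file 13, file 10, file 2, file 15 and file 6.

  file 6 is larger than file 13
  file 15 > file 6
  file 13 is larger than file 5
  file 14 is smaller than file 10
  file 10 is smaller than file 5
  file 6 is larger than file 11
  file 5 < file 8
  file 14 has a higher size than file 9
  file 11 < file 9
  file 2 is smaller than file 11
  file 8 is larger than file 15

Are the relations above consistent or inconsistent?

consistent

Every relation is compatible with file 2 < file 11 < file 9 < file 14 < file 10 < file 5 < file 13 < file 6 < file 15 < file 8; the set is consistent.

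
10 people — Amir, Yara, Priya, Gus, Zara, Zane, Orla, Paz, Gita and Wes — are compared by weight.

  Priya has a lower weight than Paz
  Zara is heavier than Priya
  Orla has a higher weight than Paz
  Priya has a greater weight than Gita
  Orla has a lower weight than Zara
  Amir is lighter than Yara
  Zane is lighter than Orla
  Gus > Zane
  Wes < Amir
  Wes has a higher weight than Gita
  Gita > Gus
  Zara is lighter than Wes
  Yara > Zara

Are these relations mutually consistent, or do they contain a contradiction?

consistent

The single ordering Zane < Gus < Gita < Priya < Paz < Orla < Zara < Wes < Amir < Yara satisfies every listed relation, so no contradiction arises.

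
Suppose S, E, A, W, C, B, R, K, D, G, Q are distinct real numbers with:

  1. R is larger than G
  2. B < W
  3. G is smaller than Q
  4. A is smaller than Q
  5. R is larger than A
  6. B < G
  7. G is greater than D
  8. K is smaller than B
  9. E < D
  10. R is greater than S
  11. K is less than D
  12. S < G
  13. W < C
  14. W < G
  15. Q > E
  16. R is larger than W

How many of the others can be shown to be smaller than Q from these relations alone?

8

From Q the given relations immediately reach E, A, G.
From those, B, S, D, W — 7 in total.
From those, K — 8 in total.
Nothing else is reachable below Q; 8 in all.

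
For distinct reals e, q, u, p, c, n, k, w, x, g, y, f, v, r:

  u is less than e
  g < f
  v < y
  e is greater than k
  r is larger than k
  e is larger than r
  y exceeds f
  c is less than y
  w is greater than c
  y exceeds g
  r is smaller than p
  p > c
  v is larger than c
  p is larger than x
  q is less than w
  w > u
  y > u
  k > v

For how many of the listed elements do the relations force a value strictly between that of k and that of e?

The relations place k below e. An element lies strictly between them when it is forced above k and also forced below e.
Above k: {r, p}. Below e: {c, v, u, r}.
Intersection: {r} — 1.

1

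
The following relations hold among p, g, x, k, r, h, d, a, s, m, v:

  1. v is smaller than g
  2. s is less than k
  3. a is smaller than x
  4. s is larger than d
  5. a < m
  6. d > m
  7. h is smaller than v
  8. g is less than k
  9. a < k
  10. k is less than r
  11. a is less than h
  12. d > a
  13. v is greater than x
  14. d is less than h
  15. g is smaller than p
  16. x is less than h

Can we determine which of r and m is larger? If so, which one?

m < d and d < h give m < h.
With h < v: m < d < h < v.
Then v < g extends the chain to g.
Then g < k extends the chain to k.
With k < r: m < d < h < v < g < k < r.
So r is larger.

r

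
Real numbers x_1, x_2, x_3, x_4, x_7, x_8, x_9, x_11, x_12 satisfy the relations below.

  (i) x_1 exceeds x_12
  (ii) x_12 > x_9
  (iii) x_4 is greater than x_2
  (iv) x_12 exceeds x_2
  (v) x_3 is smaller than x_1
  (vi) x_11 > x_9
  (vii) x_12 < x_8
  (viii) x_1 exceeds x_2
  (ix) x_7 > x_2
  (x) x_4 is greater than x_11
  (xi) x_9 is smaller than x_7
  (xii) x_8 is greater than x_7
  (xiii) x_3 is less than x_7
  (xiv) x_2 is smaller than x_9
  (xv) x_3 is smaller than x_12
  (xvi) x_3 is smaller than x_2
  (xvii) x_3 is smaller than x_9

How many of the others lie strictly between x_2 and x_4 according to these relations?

2

The relations place x_2 below x_4. An element lies strictly between them when it is forced above x_2 and also forced below x_4.
Above x_2: {x_9, x_12, x_7, x_11, x_1, x_8}. Below x_4: {x_3, x_9, x_11}.
Intersection: {x_9, x_11} — 2.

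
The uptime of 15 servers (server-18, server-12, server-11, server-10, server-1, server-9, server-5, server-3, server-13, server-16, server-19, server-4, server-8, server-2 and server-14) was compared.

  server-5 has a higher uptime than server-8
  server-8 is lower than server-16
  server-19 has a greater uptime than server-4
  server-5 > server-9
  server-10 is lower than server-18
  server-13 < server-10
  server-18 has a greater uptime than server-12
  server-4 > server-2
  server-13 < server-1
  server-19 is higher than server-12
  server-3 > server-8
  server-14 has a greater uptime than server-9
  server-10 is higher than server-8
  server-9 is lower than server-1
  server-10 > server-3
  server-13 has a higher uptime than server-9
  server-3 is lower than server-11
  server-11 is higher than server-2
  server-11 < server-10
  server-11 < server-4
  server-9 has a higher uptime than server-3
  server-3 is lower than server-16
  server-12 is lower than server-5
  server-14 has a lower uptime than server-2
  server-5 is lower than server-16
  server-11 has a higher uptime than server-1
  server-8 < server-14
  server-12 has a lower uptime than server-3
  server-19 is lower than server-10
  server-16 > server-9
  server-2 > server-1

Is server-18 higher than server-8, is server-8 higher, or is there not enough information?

server-18

server-8 < server-3 and server-3 < server-9 give server-8 < server-9.
Then server-9 < server-1 extends the chain to server-1.
Then server-1 < server-2 extends the chain to server-2.
With server-2 < server-11: server-8 < server-3 < server-9 < server-1 < server-2 < server-11.
Then server-11 < server-4 extends the chain to server-4.
Then server-4 < server-19 extends the chain to server-19.
Then server-19 < server-10 extends the chain to server-10.
With server-10 < server-18: server-8 < server-3 < server-9 < server-1 < server-2 < server-11 < server-4 < server-19 < server-10 < server-18.
So server-18 is higher.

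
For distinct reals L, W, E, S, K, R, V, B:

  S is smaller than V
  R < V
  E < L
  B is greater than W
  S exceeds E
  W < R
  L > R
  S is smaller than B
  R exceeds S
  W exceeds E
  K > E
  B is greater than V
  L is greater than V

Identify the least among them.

Chaining upward from E: directly above it, W, S, K, L; then R, V, B.
That covers every other element, and nothing is given below E, so E is the least.

E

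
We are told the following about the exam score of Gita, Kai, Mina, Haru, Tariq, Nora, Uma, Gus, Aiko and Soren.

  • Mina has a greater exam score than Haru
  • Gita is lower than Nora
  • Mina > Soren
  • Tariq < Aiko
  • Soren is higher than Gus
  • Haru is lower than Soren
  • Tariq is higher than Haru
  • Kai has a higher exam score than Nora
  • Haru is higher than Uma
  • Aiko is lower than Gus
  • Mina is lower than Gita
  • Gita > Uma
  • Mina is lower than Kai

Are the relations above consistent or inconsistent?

Every relation is compatible with Uma < Haru < Tariq < Aiko < Gus < Soren < Mina < Gita < Nora < Kai; the set is consistent.

consistent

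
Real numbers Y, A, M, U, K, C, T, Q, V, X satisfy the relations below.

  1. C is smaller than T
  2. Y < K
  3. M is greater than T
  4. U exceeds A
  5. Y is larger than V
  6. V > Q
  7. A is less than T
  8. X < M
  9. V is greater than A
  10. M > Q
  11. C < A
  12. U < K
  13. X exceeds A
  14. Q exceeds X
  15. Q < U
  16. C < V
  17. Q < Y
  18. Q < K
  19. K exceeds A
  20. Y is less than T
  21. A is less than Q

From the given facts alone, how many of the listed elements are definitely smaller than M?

From M the given relations immediately reach X, Q, T.
From those, C, A, Y — 6 in total.
From those, V — 7 in total.
Nothing else is reachable below M; 7 in all.

7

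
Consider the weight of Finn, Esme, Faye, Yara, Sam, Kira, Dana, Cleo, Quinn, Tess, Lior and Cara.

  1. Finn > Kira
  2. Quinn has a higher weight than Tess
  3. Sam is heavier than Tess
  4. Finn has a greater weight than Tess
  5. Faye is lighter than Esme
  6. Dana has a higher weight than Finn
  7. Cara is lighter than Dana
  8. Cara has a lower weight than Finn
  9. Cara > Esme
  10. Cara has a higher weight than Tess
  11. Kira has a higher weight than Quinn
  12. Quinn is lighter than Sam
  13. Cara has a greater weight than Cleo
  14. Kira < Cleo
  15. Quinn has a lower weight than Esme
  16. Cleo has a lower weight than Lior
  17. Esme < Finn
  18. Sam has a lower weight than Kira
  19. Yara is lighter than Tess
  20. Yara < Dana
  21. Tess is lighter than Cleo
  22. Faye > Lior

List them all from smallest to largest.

Nothing is placed below Yara, so it is least; from there Yara < Tess; Tess < Quinn; Quinn < Sam; Sam < Kira; Kira < Cleo; Cleo < Lior; Lior < Faye; Faye < Esme; Esme < Cara; Cara < Finn; Finn < Dana, each given directly.

Yara < Tess < Quinn < Sam < Kira < Cleo < Lior < Faye < Esme < Cara < Finn < Dana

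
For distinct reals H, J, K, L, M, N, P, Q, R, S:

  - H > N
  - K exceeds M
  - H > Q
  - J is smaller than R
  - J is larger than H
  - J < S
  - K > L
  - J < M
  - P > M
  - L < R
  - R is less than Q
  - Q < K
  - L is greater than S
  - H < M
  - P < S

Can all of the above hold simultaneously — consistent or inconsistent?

inconsistent

Chaining the given relations yields H < J < M < P < S < L < R < Q, so H < Q. But one relation states Q < H. These cannot both hold.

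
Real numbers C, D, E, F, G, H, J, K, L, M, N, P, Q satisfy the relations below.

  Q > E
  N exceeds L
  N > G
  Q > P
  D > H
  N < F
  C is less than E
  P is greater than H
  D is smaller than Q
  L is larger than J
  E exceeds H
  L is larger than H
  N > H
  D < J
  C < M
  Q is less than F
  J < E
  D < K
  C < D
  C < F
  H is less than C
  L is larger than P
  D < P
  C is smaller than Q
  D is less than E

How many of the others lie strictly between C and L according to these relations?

3

The relations place C below L. An element lies strictly between them when it is forced above C and also forced below L.
Above C: {D, K, P, J, E, M, Q, N, F}. Below L: {H, D, P, J}.
Intersection: {D, P, J} — 3.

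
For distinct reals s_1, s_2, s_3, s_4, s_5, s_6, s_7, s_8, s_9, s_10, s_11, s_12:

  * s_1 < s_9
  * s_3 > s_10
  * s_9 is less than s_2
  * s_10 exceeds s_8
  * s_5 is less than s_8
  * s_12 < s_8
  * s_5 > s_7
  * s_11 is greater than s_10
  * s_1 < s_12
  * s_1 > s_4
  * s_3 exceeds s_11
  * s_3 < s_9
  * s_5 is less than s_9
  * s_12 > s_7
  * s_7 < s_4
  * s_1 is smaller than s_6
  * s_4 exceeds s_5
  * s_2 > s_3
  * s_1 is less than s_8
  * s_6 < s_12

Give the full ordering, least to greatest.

The consecutive links are each given: s_7 < s_5; s_5 < s_4; s_4 < s_1; s_1 < s_6; s_6 < s_12; s_12 < s_8; s_8 < s_10; s_10 < s_11; s_11 < s_3; s_3 < s_9; s_9 < s_2.

s_7 < s_5 < s_4 < s_1 < s_6 < s_12 < s_8 < s_10 < s_11 < s_3 < s_9 < s_2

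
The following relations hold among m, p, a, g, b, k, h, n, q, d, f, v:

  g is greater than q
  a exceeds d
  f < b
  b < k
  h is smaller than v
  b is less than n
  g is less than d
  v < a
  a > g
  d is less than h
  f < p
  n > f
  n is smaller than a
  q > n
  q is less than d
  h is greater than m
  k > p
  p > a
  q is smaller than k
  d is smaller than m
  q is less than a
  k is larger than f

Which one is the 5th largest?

The consecutive relations fix a unique order: f < b < n < q < g < d < m < h < v < a < p < k.
The 5th largest is h.

h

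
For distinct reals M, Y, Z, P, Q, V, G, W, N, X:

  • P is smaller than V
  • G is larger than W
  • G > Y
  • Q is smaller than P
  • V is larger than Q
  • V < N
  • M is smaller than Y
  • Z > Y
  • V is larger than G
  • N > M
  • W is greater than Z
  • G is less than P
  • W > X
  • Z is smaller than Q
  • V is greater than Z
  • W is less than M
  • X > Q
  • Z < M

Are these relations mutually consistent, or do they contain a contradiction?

Chaining the given relations yields Z < Q < X < W < M < Y, so Z < Y. But one relation states Y < Z. These cannot both hold.

inconsistent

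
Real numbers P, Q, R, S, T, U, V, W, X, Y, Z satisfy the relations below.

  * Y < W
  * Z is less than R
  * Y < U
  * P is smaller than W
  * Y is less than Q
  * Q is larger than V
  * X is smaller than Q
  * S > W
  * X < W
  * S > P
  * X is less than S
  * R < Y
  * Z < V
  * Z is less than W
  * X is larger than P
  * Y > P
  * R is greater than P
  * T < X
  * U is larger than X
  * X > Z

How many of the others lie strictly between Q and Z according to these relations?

4

Chaining upward from Z reaches: V, R, Y, X, W, U, S.
Chaining downward from Q reaches: P, V, T, R, Y, X.
Strictly between Z and Q are those in both lists: V, R, Y, X — 4 elements.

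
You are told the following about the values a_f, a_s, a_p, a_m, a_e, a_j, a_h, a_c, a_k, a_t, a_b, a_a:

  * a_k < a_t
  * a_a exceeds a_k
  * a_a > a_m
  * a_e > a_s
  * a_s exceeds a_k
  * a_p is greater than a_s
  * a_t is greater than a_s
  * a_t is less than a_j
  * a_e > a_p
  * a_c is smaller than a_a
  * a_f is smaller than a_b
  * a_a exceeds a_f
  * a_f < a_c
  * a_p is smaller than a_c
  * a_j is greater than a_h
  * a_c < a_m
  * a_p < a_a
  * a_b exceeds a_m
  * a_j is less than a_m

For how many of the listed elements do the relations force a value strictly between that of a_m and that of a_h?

1

The relations place a_h below a_m. An element lies strictly between them when it is forced above a_h and also forced below a_m.
Above a_h: {a_j, a_a, a_b}. Below a_m: {a_k, a_f, a_s, a_t, a_p, a_j, a_c}.
Intersection: {a_j} — 1.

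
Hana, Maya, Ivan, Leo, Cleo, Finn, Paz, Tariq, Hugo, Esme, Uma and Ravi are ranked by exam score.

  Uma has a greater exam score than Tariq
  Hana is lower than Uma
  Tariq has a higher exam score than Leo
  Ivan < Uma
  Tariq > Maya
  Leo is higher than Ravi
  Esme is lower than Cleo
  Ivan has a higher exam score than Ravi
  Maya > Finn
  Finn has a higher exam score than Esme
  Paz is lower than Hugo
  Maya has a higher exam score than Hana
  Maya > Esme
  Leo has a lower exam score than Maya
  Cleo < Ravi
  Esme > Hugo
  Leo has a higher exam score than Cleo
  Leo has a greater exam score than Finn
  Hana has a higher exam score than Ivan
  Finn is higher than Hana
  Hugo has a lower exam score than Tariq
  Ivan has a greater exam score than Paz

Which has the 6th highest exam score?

Hana

The consecutive relations fix a unique order: Paz < Hugo < Esme < Cleo < Ravi < Ivan < Hana < Finn < Leo < Maya < Tariq < Uma.
The 6th largest is Hana.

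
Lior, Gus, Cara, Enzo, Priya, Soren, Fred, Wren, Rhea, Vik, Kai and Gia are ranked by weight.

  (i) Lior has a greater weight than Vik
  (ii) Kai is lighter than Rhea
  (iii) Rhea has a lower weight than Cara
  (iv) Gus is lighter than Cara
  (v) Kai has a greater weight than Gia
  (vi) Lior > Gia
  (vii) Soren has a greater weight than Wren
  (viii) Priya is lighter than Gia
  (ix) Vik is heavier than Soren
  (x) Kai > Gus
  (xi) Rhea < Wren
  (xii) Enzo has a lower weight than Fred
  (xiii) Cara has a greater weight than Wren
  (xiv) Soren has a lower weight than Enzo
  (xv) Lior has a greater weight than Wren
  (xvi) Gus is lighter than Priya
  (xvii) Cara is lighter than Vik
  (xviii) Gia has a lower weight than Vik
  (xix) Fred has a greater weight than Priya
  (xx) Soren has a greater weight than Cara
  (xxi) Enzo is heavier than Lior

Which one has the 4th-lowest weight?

Chaining the given pairs: Gus < Priya < Gia < Kai < Rhea < Wren < Cara < Soren < Vik < Lior < Enzo < Fred.
Counting 4 from the smallest end gives Kai.

Kai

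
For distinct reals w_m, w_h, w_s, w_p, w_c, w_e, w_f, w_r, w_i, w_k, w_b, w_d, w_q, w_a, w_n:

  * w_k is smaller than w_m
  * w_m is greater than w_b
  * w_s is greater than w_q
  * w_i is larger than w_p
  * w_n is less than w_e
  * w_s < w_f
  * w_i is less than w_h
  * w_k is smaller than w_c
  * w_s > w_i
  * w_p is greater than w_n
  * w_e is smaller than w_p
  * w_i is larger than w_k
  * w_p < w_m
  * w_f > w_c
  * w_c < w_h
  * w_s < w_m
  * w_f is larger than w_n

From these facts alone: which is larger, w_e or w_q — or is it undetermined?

undetermined

Following every chain through w_e: above w_e we get w_p, w_i, w_h, w_s, w_m, w_f; below w_e we get w_n.
w_q is not reached, and no chain runs the other way from w_q to w_e.
So the given relations leave the order of w_e and w_q undetermined.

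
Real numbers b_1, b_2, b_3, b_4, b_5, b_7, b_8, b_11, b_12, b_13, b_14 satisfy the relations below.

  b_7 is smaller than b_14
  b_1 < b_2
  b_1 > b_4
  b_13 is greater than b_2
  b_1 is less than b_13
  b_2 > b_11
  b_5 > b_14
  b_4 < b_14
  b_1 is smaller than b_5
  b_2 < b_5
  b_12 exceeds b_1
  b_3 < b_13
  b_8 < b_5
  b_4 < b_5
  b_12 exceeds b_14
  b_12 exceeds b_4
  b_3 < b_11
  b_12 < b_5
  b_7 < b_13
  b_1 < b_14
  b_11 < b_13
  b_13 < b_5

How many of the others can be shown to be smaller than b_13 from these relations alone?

Directly below b_13: b_7, b_3, b_1, b_11, b_2.
One step further: b_4 (6 so far).
Nothing else is reachable below b_13; 6 in all.

6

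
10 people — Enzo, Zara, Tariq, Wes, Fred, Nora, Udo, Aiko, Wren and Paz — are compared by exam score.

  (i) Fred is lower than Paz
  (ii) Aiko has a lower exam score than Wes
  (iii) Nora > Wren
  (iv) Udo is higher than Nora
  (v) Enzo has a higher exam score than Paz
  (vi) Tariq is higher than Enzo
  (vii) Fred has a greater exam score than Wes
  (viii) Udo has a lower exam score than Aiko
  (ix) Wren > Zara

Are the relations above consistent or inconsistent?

The single ordering Zara < Wren < Nora < Udo < Aiko < Wes < Fred < Paz < Enzo < Tariq satisfies every listed relation, so no contradiction arises.

consistent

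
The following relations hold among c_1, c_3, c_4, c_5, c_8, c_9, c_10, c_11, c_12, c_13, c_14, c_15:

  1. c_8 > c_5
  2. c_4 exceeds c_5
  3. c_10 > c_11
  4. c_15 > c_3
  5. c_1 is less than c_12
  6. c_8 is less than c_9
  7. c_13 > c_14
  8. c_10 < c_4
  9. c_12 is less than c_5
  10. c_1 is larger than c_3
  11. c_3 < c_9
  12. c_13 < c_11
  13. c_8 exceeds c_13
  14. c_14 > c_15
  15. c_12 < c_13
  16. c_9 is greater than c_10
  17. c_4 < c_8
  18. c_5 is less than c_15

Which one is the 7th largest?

c_14

Chaining the given pairs: c_3 < c_1 < c_12 < c_5 < c_15 < c_14 < c_13 < c_11 < c_10 < c_4 < c_8 < c_9.
The 7th largest is c_14.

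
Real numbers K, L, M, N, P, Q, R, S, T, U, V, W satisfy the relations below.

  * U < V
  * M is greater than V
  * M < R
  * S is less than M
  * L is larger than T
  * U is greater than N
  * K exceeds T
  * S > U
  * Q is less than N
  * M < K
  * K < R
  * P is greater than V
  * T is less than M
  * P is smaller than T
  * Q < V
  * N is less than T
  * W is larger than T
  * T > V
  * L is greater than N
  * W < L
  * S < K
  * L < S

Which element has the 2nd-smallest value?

Piecing the relations together gives one ordering: Q < N < U < V < P < T < W < L < S < M < K < R.
Counting 2 from the smallest end gives N.

N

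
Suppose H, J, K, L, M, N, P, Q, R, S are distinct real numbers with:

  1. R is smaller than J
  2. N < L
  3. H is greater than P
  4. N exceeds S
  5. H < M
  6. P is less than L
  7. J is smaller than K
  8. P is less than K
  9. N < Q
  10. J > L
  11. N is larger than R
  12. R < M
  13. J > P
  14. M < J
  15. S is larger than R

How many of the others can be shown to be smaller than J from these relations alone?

7

From J the given relations immediately reach P, R, M, L.
From those, H, N — 6 in total.
From those, S — 7 in total.
Nothing else is reachable below J; 7 in all.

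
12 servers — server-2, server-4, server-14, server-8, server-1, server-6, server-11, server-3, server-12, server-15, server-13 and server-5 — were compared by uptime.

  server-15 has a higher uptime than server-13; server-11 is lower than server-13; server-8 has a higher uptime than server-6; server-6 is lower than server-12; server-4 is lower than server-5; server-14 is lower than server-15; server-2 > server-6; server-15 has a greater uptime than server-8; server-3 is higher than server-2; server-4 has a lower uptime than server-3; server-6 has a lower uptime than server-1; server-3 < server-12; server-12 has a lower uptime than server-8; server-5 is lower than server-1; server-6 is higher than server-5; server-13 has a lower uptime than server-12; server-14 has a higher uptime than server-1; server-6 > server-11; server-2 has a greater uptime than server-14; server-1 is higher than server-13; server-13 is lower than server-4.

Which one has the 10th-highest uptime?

Chaining the given pairs: server-11 < server-13 < server-4 < server-5 < server-6 < server-1 < server-14 < server-2 < server-3 < server-12 < server-8 < server-15.
The 10th largest is server-4.

server-4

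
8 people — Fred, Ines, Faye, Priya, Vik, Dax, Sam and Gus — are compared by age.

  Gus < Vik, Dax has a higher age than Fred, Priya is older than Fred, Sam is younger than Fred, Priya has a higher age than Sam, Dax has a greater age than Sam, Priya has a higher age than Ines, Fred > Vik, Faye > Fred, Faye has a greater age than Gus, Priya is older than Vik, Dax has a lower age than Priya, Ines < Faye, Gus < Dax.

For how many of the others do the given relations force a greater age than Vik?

4

From Vik the given relations immediately reach Fred, Priya.
From those, Dax, Faye — 4 in total.
No other element is forced above Vik by the given relations, so the count is 4.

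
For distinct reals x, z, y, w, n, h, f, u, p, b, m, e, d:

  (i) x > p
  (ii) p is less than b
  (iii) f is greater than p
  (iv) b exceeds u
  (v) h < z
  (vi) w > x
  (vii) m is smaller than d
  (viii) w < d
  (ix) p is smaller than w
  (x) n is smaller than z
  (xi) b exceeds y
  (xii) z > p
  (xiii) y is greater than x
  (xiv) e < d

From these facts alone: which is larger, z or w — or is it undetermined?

undetermined

Following every chain through w: above w we get d; below w we get p, x.
z is not reached, and no chain runs the other way from z to w.
So the given relations leave the order of w and z undetermined.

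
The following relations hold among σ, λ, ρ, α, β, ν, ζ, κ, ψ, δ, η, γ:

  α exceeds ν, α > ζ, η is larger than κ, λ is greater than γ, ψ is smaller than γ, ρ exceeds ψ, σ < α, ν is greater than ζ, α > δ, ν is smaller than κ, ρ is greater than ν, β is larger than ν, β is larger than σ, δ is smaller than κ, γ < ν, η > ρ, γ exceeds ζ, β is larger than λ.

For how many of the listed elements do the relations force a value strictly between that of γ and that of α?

1

The relations place γ below α. An element lies strictly between them when it is forced above γ and also forced below α.
Above γ: {ν, λ, ρ, κ, η, β}. Below α: {ζ, δ, ψ, ν, σ}.
Intersection: {ν} — 1.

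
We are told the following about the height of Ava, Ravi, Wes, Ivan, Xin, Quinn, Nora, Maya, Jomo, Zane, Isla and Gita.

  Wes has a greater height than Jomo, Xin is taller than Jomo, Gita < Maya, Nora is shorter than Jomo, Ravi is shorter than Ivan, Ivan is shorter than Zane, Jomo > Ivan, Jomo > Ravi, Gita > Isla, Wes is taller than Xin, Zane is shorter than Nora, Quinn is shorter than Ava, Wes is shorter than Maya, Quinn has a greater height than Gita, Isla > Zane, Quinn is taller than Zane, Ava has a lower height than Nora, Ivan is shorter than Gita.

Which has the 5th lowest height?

Gita

Piecing the relations together gives one ordering: Ravi < Ivan < Zane < Isla < Gita < Quinn < Ava < Nora < Jomo < Xin < Wes < Maya.
Counting 5 from the smallest end gives Gita.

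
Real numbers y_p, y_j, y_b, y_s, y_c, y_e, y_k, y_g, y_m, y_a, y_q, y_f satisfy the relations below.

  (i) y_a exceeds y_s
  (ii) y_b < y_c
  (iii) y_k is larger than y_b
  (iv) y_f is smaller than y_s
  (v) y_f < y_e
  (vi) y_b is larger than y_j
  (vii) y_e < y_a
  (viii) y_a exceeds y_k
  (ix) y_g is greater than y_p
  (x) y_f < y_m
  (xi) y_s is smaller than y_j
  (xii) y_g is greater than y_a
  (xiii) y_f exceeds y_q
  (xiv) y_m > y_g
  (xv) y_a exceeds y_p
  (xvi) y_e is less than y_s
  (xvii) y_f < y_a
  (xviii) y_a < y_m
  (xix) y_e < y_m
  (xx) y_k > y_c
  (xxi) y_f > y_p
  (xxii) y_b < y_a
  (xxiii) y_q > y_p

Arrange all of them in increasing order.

The consecutive links are each given: y_p < y_q; y_q < y_f; y_f < y_e; y_e < y_s; y_s < y_j; y_j < y_b; y_b < y_c; y_c < y_k; y_k < y_a; y_a < y_g; y_g < y_m.

y_p < y_q < y_f < y_e < y_s < y_j < y_b < y_c < y_k < y_a < y_g < y_m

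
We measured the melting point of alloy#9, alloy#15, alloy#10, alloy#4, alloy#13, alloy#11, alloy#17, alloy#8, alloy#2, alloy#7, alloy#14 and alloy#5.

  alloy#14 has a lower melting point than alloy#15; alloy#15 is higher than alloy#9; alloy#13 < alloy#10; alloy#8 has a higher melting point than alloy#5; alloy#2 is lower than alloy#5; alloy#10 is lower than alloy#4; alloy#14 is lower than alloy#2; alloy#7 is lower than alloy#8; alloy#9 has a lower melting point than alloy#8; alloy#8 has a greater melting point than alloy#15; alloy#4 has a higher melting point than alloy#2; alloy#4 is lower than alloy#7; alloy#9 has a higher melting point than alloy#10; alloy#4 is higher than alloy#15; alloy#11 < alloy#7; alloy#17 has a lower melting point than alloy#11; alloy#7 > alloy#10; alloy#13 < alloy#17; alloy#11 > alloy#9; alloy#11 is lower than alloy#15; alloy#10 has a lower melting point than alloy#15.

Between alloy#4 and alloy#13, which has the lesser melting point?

alloy#13 < alloy#10 and alloy#10 < alloy#9 give alloy#13 < alloy#9.
With alloy#9 < alloy#11: alloy#13 < alloy#10 < alloy#9 < alloy#11.
With alloy#11 < alloy#15: alloy#13 < alloy#10 < alloy#9 < alloy#11 < alloy#15.
Then alloy#15 < alloy#4 extends the chain to alloy#4.
So alloy#13 < alloy#4; alloy#13 is the lower of the two.

alloy#13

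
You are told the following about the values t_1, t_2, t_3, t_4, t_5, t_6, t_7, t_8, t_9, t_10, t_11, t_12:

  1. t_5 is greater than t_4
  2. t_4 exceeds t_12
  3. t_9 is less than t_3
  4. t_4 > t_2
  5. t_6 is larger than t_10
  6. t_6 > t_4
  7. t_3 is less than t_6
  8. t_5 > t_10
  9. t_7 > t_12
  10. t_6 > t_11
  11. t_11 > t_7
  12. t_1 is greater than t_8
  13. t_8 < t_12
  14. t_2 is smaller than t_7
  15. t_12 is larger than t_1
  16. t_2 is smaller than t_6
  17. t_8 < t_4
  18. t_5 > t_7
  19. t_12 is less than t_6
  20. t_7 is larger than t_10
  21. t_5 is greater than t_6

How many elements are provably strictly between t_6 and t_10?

Chaining upward from t_10 reaches: t_7, t_11, t_5.
Chaining downward from t_6 reaches: t_8, t_2, t_1, t_12, t_9, t_7, t_3, t_11, t_4.
Strictly between t_10 and t_6 are those in both lists: t_7, t_11 — 2 elements.

2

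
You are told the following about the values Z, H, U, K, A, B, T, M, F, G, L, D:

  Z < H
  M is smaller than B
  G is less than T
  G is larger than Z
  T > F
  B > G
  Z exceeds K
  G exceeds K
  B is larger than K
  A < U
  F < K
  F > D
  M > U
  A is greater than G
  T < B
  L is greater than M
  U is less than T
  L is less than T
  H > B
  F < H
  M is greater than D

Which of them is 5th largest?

M

The consecutive relations fix a unique order: D < F < K < Z < G < A < U < M < L < T < B < H.
Counting 5 from the largest end gives M.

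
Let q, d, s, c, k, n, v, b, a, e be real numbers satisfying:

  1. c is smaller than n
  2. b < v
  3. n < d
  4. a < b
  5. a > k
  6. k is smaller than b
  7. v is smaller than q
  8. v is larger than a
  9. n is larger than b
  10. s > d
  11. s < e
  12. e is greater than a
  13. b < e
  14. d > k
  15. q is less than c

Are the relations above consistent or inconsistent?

consistent

The single ordering k < a < b < v < q < c < n < d < s < e satisfies every listed relation, so no contradiction arises.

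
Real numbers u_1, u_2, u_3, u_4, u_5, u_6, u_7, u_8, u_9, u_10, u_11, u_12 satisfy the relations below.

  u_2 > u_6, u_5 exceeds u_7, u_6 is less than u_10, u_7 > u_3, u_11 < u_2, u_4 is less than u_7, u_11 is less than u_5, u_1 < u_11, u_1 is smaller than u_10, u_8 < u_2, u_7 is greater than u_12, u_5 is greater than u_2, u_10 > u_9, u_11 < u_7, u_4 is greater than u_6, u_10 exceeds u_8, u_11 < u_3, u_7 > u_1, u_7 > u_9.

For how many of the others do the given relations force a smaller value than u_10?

The elements the relations force below u_10 are u_6, u_9, u_1, u_8 — no chain reaches any other.
That is 4.

4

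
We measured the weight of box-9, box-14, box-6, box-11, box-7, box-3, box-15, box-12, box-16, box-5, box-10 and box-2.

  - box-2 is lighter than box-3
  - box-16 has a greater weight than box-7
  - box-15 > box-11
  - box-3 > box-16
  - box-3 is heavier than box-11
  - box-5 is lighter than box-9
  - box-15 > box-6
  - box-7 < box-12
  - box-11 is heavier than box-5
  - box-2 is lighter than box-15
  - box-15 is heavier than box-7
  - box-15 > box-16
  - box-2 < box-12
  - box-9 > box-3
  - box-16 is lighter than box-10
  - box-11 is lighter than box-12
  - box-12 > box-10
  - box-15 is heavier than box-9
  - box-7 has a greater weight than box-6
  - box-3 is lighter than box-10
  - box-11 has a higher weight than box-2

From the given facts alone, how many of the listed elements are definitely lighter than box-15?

8

The elements the relations force below box-15 are box-6, box-5, box-7, box-2, box-16, box-11, box-3, box-9 — no chain reaches any other.
That is 8.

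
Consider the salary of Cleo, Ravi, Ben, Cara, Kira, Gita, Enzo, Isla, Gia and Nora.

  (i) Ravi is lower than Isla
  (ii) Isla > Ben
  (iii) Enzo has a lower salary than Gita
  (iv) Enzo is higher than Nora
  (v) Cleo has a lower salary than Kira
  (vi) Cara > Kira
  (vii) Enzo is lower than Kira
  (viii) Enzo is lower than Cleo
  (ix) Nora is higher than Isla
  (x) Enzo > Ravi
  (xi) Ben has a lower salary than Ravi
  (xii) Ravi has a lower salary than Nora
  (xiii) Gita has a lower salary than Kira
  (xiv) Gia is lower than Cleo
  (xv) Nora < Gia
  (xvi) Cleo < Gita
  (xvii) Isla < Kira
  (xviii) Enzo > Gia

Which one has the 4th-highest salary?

Cleo

Piecing the relations together gives one ordering: Ben < Ravi < Isla < Nora < Gia < Enzo < Cleo < Gita < Kira < Cara.
Counting 4 from the largest end gives Cleo.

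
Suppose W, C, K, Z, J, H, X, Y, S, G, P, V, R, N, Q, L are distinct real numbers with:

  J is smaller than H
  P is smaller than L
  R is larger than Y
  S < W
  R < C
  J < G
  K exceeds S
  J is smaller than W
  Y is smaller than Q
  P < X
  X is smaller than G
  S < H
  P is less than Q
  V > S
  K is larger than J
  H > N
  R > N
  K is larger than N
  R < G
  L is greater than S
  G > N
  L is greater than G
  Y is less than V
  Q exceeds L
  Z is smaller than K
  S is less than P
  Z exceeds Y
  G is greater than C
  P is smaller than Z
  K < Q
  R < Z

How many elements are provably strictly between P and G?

1

The relations place P below G. An element lies strictly between them when it is forced above P and also forced below G.
Above P: {X, Z, L, K, Q}. Below G: {S, J, N, Y, R, X, C}.
Intersection: {X} — 1.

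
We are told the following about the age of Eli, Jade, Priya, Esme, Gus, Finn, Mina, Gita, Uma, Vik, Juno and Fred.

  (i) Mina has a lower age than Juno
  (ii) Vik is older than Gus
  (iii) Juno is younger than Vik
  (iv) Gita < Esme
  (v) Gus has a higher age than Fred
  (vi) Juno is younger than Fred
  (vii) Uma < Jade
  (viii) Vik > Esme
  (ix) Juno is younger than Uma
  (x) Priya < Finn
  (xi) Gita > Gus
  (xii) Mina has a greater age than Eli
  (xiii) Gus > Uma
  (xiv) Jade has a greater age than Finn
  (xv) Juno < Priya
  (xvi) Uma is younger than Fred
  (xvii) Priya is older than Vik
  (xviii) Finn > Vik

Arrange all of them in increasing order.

Each adjacent pair is fixed by a given relation: Eli < Mina; Mina < Juno; Juno < Uma; Uma < Fred; Fred < Gus; Gus < Gita; Gita < Esme; Esme < Vik; Vik < Priya; Priya < Finn; Finn < Jade. Chaining them end to end gives the full order.

Eli < Mina < Juno < Uma < Fred < Gus < Gita < Esme < Vik < Priya < Finn < Jade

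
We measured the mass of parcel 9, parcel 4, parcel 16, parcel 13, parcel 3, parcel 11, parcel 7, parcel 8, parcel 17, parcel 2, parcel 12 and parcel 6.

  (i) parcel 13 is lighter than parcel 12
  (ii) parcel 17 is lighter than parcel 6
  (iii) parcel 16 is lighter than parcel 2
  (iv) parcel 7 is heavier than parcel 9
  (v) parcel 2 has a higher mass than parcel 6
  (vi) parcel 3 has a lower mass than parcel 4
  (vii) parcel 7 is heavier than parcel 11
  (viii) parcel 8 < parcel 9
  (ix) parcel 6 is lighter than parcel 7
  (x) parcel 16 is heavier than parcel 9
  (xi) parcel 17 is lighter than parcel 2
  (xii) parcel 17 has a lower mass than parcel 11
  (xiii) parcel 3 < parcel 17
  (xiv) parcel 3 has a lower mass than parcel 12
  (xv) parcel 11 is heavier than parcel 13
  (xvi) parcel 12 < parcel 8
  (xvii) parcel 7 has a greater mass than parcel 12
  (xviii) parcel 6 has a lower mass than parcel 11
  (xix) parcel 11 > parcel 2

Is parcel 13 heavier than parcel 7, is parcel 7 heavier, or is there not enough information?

parcel 13 < parcel 12 and parcel 12 < parcel 8 give parcel 13 < parcel 8.
With parcel 8 < parcel 9: parcel 13 < parcel 12 < parcel 8 < parcel 9.
With parcel 9 < parcel 16: parcel 13 < parcel 12 < parcel 8 < parcel 9 < parcel 16.
Then parcel 16 < parcel 2 extends the chain to parcel 2.
Then parcel 2 < parcel 11 extends the chain to parcel 11.
With parcel 11 < parcel 7: parcel 13 < parcel 12 < parcel 8 < parcel 9 < parcel 16 < parcel 2 < parcel 11 < parcel 7.
So parcel 7 is heavier.

parcel 7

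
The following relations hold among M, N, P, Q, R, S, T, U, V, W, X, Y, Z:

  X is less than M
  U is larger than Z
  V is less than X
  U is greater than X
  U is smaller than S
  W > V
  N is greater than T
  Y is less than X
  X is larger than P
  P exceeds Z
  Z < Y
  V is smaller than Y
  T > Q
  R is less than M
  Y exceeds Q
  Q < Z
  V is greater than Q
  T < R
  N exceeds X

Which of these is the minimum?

V is not least since Q < V; Z is not least since Q < Z; W is not least since V < W; P is not least since Z < P; T is not least since Q < T; Y is not least since V < Y; X is not least since Y < X; U is not least since Z < U; N is not least since T < N; R is not least since T < R; M is not least since R < M; S is not least since U < S.
Only Q has nothing below it, so Q is the minimum.

Q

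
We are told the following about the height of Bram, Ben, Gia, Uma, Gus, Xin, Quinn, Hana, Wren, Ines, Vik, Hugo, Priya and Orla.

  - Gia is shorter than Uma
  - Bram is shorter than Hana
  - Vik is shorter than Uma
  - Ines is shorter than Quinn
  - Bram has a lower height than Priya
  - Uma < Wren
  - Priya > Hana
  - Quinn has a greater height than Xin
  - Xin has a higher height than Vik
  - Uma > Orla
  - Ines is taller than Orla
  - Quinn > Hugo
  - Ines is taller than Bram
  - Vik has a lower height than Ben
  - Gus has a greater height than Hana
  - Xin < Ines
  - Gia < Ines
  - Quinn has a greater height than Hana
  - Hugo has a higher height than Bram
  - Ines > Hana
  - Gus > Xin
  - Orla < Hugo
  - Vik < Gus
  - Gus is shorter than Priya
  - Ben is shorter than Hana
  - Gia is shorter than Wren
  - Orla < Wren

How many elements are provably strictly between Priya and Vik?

4

The relations place Vik below Priya. An element lies strictly between them when it is forced above Vik and also forced below Priya.
Above Vik: {Uma, Ben, Wren, Hana, Xin, Gus, Ines, Quinn}. Below Priya: {Ben, Bram, Hana, Xin, Gus}.
Intersection: {Ben, Hana, Xin, Gus} — 4.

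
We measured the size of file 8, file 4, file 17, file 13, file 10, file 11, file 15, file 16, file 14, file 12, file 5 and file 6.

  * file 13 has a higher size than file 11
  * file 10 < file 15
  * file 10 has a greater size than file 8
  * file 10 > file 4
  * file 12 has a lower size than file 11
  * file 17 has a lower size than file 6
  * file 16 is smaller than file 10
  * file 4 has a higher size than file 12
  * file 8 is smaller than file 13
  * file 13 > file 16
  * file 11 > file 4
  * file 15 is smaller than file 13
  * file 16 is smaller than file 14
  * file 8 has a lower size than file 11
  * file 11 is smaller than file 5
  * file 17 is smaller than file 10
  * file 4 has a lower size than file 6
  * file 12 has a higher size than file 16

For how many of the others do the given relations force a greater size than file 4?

6

From file 4 the given relations immediately reach file 10, file 6, file 11.
From those, file 15, file 13, file 5 — 6 in total.
Nothing else is reachable above file 4; 6 in all.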